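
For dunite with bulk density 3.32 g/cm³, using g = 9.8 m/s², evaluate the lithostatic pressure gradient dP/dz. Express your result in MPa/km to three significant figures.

32.5 MPa/km

dP/dz = ρg = 3320 kg/m³ × 9.8 m/s² = 32536 Pa/m
= 32536 Pa/m × (1 MPa/km / 1000.0 Pa/m) = 32.536 MPa/km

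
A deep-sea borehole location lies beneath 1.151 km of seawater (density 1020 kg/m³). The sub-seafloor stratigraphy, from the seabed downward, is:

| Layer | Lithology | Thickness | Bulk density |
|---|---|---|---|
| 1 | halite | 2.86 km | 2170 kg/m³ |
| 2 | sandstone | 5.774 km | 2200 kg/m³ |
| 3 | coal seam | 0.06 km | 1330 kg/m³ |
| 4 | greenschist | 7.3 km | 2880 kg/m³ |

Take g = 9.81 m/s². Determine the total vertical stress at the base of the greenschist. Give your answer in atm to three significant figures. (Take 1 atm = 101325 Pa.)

3990 atm

seawater: 1020 kg/m³ × 9.81 m/s² × 1151 m = 1.152×10^7 Pa = 113.7 atm
halite: 2170 kg/m³ × 9.81 m/s² × 2860 m = 6.088×10^7 Pa = 600.9 atm
sandstone: 2200 kg/m³ × 9.81 m/s² × 5774 m = 1.246×10^8 Pa = 1230 atm
coal seam: 1330 kg/m³ × 9.81 m/s² × 60 m = 7.828×10^5 Pa = 7.726 atm
greenschist: 2880 kg/m³ × 9.81 m/s² × 7300 m = 2.062×10^8 Pa = 2035 atm
Total = 113.7 + 600.9 + 1230 + 7.726 + 2035 = 3987.6 atm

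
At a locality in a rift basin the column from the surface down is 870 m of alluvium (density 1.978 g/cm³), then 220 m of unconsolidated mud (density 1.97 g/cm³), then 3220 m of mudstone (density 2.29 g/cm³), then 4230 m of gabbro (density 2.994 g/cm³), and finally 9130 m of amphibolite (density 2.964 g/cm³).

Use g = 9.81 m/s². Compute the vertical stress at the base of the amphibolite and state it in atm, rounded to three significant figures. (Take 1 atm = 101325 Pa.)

4770 atm

alluvium: 1978 kg/m³ × 9.81 m/s² × 870 m = 1.688×10^7 Pa = 166.6 atm
unconsolidated mud: 1970 kg/m³ × 9.81 m/s² × 220 m = 4.252×10^6 Pa = 41.96 atm
mudstone: 2290 kg/m³ × 9.81 m/s² × 3220 m = 7.234×10^7 Pa = 713.9 atm
gabbro: 2994 kg/m³ × 9.81 m/s² × 4230 m = 1.242×10^8 Pa = 1226 atm
amphibolite: 2964 kg/m³ × 9.81 m/s² × 9130 m = 2.655×10^8 Pa = 2620 atm
Total = 166.6 + 41.96 + 713.9 + 1226 + 2620 = 4768.6 atm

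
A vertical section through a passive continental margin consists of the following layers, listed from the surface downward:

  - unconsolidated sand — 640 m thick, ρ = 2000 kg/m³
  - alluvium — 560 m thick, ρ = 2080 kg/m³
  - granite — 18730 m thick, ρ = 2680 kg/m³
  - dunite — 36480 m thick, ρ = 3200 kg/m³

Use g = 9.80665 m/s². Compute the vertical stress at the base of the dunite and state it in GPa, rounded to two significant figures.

unconsolidated sand: 2000 kg/m³ × 9.80665 m/s² × 640 m = 1.255×10^7 Pa = 0.01255 GPa
alluvium: 2080 kg/m³ × 9.80665 m/s² × 560 m = 1.142×10^7 Pa = 0.01142 GPa
granite: 2680 kg/m³ × 9.80665 m/s² × 18730 m = 4.923×10^8 Pa = 0.4923 GPa
dunite: 3200 kg/m³ × 9.80665 m/s² × 36480 m = 1.145×10^9 Pa = 1.145 GPa
Total = 0.01255 + 0.01142 + 0.4923 + 1.145 = 1.6610 GPa

1.7 GPa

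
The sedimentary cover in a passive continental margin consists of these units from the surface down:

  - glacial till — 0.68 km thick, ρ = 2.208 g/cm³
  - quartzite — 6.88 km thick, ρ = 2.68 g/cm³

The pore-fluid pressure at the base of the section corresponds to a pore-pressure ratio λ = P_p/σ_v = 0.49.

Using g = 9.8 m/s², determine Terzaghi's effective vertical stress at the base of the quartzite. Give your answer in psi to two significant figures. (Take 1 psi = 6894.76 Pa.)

Overburden (lithostatic) stress σ_v:
glacial till: 2208 kg/m³ × 9.8 m/s² × 680 m = 1.471×10^7 Pa = 14.71 MPa
quartzite: 2680 kg/m³ × 9.8 m/s² × 6880 m = 1.807×10^8 Pa = 180.7 MPa
Total = 14.71 + 180.7 = 195.41 MPa
Pore pressure P_p = λ·σ_v = 0.49 × 195.4 MPa = 95.75 MPa
Effective stress σ' = σ_v − P_p = 195.4 − 95.75 = 99.659 MPa = 14454 psi

14000 psi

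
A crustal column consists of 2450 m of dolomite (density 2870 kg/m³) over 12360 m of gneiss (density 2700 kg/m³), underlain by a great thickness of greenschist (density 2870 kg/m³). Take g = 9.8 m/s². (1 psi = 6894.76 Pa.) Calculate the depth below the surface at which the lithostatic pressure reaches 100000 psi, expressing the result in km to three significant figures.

25.2 km

Pressure at base of upper layers: 2870×9.8×2450 + 2700×9.8×12360 = 3.960×10^8 Pa = 57428 psi
Remaining pressure to be supplied by greenschist: 6.895×10^8 − 3.960×10^8 = 2.935×10^8 Pa
Additional depth in greenschist = 2.935×10^8 Pa / (2870 kg/m³ × 9.8 m/s²) = 10436 m
Total depth = 14810 m + 10436 m = 25246 m
= 25.246 km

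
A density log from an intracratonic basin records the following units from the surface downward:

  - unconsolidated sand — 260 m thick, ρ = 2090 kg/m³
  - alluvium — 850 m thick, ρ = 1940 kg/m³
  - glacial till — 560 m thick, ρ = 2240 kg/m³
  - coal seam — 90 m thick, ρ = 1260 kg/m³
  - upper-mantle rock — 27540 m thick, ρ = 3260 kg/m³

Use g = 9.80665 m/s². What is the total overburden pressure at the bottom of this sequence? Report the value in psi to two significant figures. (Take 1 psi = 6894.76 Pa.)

130000 psi

unconsolidated sand: 2090 kg/m³ × 9.80665 m/s² × 260 m = 5.329×10^6 Pa = 772.9 psi
alluvium: 1940 kg/m³ × 9.80665 m/s² × 850 m = 1.617×10^7 Pa = 2345 psi
glacial till: 2240 kg/m³ × 9.80665 m/s² × 560 m = 1.230×10^7 Pa = 1784 psi
coal seam: 1260 kg/m³ × 9.80665 m/s² × 90 m = 1.112×10^6 Pa = 161.3 psi
upper-mantle rock: 3260 kg/m³ × 9.80665 m/s² × 27540 m = 8.804×10^8 Pa = 1.277×10^5 psi
Total = 772.9 + 2345 + 1784 + 161.3 + 1.277×10^5 = 1.3276×10^5 psi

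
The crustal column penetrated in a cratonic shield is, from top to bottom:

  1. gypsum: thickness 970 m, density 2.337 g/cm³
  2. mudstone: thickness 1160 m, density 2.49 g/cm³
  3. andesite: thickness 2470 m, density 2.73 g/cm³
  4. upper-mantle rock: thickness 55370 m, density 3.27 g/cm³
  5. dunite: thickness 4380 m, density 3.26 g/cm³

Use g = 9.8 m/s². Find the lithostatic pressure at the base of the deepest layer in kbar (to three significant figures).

20.3 kbar

gypsum: 2337 kg/m³ × 9.8 m/s² × 970 m = 2.222×10^7 Pa = 0.2222 kbar
mudstone: 2490 kg/m³ × 9.8 m/s² × 1160 m = 2.831×10^7 Pa = 0.2831 kbar
andesite: 2730 kg/m³ × 9.8 m/s² × 2470 m = 6.608×10^7 Pa = 0.6608 kbar
upper-mantle rock: 3270 kg/m³ × 9.8 m/s² × 55370 m = 1.774×10^9 Pa = 17.74 kbar
dunite: 3260 kg/m³ × 9.8 m/s² × 4380 m = 1.399×10^8 Pa = 1.399 kbar
Total = 0.2222 + 0.2831 + 0.6608 + 17.74 + 1.399 = 20.309 kbar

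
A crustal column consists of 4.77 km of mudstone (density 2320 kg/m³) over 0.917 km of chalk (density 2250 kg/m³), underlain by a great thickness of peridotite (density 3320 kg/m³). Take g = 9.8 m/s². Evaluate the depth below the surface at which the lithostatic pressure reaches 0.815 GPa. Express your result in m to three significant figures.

Pressure at base of upper layers: 2320×9.8×4770 + 2250×9.8×917 = 1.287×10^8 Pa = 0.1287 GPa
Remaining pressure to be supplied by peridotite: 8.150×10^8 − 1.287×10^8 = 6.863×10^8 Pa
Additional depth in peridotite = 6.863×10^8 Pa / (3320 kg/m³ × 9.8 m/s²) = 21094 m
Total depth = 5687 m + 21094 m = 26781 m

26800 m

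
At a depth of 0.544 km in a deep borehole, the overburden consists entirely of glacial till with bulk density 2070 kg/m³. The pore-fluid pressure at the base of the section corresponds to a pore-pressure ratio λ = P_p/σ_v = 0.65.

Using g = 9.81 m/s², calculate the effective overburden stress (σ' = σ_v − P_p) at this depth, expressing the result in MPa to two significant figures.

3.9 MPa

Overburden (lithostatic) stress σ_v:
glacial till: 2070 kg/m³ × 9.81 m/s² × 544 m = 1.105×10^7 Pa = 11.05 MPa
Pore pressure P_p = λ·σ_v = 0.65 × 11.05 MPa = 7.180 MPa
Effective stress σ' = σ_v − P_p = 11.05 − 7.180 = 3.8664 MPa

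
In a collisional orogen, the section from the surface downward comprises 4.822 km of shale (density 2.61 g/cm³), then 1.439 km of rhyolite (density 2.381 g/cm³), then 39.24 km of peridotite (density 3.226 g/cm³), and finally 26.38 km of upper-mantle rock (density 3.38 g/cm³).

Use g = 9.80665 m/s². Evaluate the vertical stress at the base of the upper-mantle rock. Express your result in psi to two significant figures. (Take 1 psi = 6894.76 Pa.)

330000 psi

shale: 2610 kg/m³ × 9.80665 m/s² × 4822 m = 1.234×10^8 Pa = 17901 psi
rhyolite: 2381 kg/m³ × 9.80665 m/s² × 1439 m = 3.360×10^7 Pa = 4873 psi
peridotite: 3226 kg/m³ × 9.80665 m/s² × 39240 m = 1.241×10^9 Pa = 1.801×10^5 psi
upper-mantle rock: 3380 kg/m³ × 9.80665 m/s² × 26380 m = 8.744×10^8 Pa = 1.268×10^5 psi
Total = 17901 + 4873 + 1.801×10^5 + 1.268×10^5 = 3.2965×10^5 psi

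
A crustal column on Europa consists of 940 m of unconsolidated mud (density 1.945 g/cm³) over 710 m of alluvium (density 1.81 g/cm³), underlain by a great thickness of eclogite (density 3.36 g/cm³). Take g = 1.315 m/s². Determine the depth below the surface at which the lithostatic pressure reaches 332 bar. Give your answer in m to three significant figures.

Pressure at base of upper layers: 1945×1.315×940 + 1810×1.315×710 = 4.094×10^6 Pa = 40.94 bar
Remaining pressure to be supplied by eclogite: 3.320×10^7 − 4.094×10^6 = 2.911×10^7 Pa
Additional depth in eclogite = 2.911×10^7 Pa / (3360 kg/m³ × 1.315 m/s²) = 6587.4 m
Total depth = 1650 m + 6587.4 m = 8237.4 m

8240 m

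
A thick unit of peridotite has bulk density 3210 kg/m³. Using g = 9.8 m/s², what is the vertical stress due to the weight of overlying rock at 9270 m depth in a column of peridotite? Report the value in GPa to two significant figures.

0.29 GPa

peridotite: 3210 kg/m³ × 9.8 m/s² × 9270 m = 2.916×10^8 Pa = 0.2916 GPa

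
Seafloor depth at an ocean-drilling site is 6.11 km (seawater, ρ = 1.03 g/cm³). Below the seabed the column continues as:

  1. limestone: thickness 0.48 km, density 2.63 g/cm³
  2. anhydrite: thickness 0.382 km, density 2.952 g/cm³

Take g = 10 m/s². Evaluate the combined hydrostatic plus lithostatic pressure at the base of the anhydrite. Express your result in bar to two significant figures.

870 bar

seawater: 1030 kg/m³ × 10 m/s² × 6110 m = 6.293×10^7 Pa = 629.3 bar
limestone: 2630 kg/m³ × 10 m/s² × 480 m = 1.262×10^7 Pa = 126.2 bar
anhydrite: 2952 kg/m³ × 10 m/s² × 382 m = 1.128×10^7 Pa = 112.8 bar
Total = 629.3 + 126.2 + 112.8 = 868.34 bar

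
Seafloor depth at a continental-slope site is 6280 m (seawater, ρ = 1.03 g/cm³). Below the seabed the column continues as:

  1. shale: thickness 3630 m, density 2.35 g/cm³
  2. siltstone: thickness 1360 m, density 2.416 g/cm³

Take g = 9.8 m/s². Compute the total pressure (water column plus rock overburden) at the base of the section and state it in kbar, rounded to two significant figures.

1.8 kbar

seawater: 1030 kg/m³ × 9.8 m/s² × 6280 m = 6.339×10^7 Pa = 0.6339 kbar
shale: 2350 kg/m³ × 9.8 m/s² × 3630 m = 8.360×10^7 Pa = 0.8360 kbar
siltstone: 2416 kg/m³ × 9.8 m/s² × 1360 m = 3.220×10^7 Pa = 0.3220 kbar
Total = 0.6339 + 0.8360 + 0.3220 = 1.7919 kbar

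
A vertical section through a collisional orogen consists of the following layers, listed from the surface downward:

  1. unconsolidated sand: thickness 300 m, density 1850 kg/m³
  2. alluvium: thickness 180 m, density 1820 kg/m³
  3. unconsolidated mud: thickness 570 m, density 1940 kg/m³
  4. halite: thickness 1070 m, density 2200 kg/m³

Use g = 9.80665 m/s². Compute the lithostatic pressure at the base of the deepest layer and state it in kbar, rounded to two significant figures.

0.43 kbar

unconsolidated sand: 1850 kg/m³ × 9.80665 m/s² × 300 m = 5.443×10^6 Pa = 0.05443 kbar
alluvium: 1820 kg/m³ × 9.80665 m/s² × 180 m = 3.213×10^6 Pa = 0.03213 kbar
unconsolidated mud: 1940 kg/m³ × 9.80665 m/s² × 570 m = 1.084×10^7 Pa = 0.1084 kbar
halite: 2200 kg/m³ × 9.80665 m/s² × 1070 m = 2.308×10^7 Pa = 0.2308 kbar
Total = 0.05443 + 0.03213 + 0.1084 + 0.2308 = 0.42584 kbar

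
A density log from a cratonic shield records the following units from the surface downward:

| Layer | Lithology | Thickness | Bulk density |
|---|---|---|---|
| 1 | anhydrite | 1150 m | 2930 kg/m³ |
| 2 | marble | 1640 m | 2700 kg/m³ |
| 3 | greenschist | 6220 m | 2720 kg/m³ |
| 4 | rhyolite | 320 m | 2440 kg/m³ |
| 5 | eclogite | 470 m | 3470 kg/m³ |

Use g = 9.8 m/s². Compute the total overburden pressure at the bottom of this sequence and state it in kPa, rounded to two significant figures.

anhydrite: 2930 kg/m³ × 9.8 m/s² × 1150 m = 3.302×10^7 Pa = 33021 kPa
marble: 2700 kg/m³ × 9.8 m/s² × 1640 m = 4.339×10^7 Pa = 43394 kPa
greenschist: 2720 kg/m³ × 9.8 m/s² × 6220 m = 1.658×10^8 Pa = 1.658×10^5 kPa
rhyolite: 2440 kg/m³ × 9.8 m/s² × 320 m = 7.652×10^6 Pa = 7652 kPa
eclogite: 3470 kg/m³ × 9.8 m/s² × 470 m = 1.598×10^7 Pa = 15983 kPa
Total = 33021 + 43394 + 1.658×10^5 + 7652 + 15983 = 2.6585×10^5 kPa

270000 kPa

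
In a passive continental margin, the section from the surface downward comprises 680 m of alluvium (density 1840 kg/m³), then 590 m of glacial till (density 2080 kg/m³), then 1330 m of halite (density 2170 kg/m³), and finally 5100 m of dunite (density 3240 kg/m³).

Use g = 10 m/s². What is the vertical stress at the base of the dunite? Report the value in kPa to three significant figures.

alluvium: 1840 kg/m³ × 10 m/s² × 680 m = 1.251×10^7 Pa = 12512 kPa
glacial till: 2080 kg/m³ × 10 m/s² × 590 m = 1.227×10^7 Pa = 12272 kPa
halite: 2170 kg/m³ × 10 m/s² × 1330 m = 2.886×10^7 Pa = 28861 kPa
dunite: 3240 kg/m³ × 10 m/s² × 5100 m = 1.652×10^8 Pa = 1.652×10^5 kPa
Total = 12512 + 12272 + 28861 + 1.652×10^5 = 2.1888×10^5 kPa

219000 kPa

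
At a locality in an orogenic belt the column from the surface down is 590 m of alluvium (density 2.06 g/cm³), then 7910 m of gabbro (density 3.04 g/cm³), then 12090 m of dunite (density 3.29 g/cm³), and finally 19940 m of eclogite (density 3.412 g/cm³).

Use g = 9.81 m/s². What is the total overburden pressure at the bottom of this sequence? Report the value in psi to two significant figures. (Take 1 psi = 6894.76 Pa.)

alluvium: 2060 kg/m³ × 9.81 m/s² × 590 m = 1.192×10^7 Pa = 1729 psi
gabbro: 3040 kg/m³ × 9.81 m/s² × 7910 m = 2.359×10^8 Pa = 34214 psi
dunite: 3290 kg/m³ × 9.81 m/s² × 12090 m = 3.902×10^8 Pa = 56594 psi
eclogite: 3412 kg/m³ × 9.81 m/s² × 19940 m = 6.674×10^8 Pa = 96802 psi
Total = 1729 + 34214 + 56594 + 96802 = 1.8934×10^5 psi

190000 psi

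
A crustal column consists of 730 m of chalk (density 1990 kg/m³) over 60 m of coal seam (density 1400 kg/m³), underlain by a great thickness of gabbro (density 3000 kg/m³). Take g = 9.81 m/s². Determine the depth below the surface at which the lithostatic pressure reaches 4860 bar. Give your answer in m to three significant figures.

Pressure at base of upper layers: 1990×9.81×730 + 1400×9.81×60 = 1.508×10^7 Pa = 150.8 bar
Remaining pressure to be supplied by gabbro: 4.860×10^8 − 1.508×10^7 = 4.709×10^8 Pa
Additional depth in gabbro = 4.709×10^8 Pa / (3000 kg/m³ × 9.81 m/s²) = 16002 m
Total depth = 790 m + 16002 m = 16792 m

16800 m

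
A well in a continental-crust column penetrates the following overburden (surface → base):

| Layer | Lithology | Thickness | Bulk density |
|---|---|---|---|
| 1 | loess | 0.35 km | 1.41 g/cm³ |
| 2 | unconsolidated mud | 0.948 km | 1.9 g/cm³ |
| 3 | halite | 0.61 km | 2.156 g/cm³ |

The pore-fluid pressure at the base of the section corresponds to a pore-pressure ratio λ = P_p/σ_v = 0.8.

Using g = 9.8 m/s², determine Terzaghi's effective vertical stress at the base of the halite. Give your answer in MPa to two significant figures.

7.1 MPa

Overburden (lithostatic) stress σ_v:
loess: 1410 kg/m³ × 9.8 m/s² × 350 m = 4.836×10^6 Pa = 4.836 MPa
unconsolidated mud: 1900 kg/m³ × 9.8 m/s² × 948 m = 1.765×10^7 Pa = 17.65 MPa
halite: 2156 kg/m³ × 9.8 m/s² × 610 m = 1.289×10^7 Pa = 12.89 MPa
Total = 4.836 + 17.65 + 12.89 = 35.377 MPa
Pore pressure P_p = λ·σ_v = 0.8 × 35.38 MPa = 28.30 MPa
Effective stress σ' = σ_v − P_p = 35.38 − 28.30 = 7.0753 MPa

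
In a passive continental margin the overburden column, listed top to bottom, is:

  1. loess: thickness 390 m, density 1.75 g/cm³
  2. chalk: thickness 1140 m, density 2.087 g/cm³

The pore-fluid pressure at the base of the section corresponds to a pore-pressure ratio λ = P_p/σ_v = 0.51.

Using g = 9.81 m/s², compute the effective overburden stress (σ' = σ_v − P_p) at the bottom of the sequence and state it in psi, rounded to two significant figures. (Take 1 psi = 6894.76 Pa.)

2100 psi

Overburden (lithostatic) stress σ_v:
loess: 1750 kg/m³ × 9.81 m/s² × 390 m = 6.695×10^6 Pa = 6.695 MPa
chalk: 2087 kg/m³ × 9.81 m/s² × 1140 m = 2.334×10^7 Pa = 23.34 MPa
Total = 6.695 + 23.34 = 30.035 MPa
Pore pressure P_p = λ·σ_v = 0.51 × 30.04 MPa = 15.32 MPa
Effective stress σ' = σ_v − P_p = 30.04 − 15.32 = 14.717 MPa = 2134.5 psi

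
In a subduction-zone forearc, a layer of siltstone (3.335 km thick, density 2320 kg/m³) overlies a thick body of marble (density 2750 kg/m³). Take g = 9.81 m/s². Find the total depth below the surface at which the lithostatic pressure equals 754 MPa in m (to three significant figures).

28500 m

Pressure at base of upper layers: 2320×9.81×3335 = 7.590×10^7 Pa = 75.90 MPa
Remaining pressure to be supplied by marble: 7.540×10^8 − 7.590×10^7 = 6.781×10^8 Pa
Additional depth in marble = 6.781×10^8 Pa / (2750 kg/m³ × 9.81 m/s²) = 25136 m
Total depth = 3335 m + 25136 m = 28471 m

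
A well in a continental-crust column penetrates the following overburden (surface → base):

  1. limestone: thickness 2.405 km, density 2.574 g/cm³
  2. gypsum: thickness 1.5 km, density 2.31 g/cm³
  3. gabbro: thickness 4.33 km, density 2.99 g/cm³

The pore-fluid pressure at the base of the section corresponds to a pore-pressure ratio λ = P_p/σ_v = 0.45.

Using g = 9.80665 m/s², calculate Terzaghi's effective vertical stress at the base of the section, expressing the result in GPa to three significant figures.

0.122 GPa

Overburden (lithostatic) stress σ_v:
limestone: 2574 kg/m³ × 9.80665 m/s² × 2405 m = 6.071×10^7 Pa = 60.71 MPa
gypsum: 2310 kg/m³ × 9.80665 m/s² × 1500 m = 3.398×10^7 Pa = 33.98 MPa
gabbro: 2990 kg/m³ × 9.80665 m/s² × 4330 m = 1.270×10^8 Pa = 127.0 MPa
Total = 60.71 + 33.98 + 127.0 = 221.65 MPa
Pore pressure P_p = λ·σ_v = 0.45 × 221.7 MPa = 99.74 MPa
Effective stress σ' = σ_v − P_p = 221.7 − 99.74 = 121.91 MPa = 0.12191 GPa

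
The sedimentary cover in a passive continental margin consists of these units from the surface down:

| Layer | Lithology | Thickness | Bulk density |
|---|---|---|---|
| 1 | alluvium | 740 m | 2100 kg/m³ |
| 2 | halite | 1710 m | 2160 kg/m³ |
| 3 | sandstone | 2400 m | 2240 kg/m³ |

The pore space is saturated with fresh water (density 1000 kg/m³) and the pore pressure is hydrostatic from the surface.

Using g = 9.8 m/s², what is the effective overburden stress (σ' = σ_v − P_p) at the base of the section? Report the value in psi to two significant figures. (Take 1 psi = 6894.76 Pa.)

Overburden (lithostatic) stress σ_v:
alluvium: 2100 kg/m³ × 9.8 m/s² × 740 m = 1.523×10^7 Pa = 15.23 MPa
halite: 2160 kg/m³ × 9.8 m/s² × 1710 m = 3.620×10^7 Pa = 36.20 MPa
sandstone: 2240 kg/m³ × 9.8 m/s² × 2400 m = 5.268×10^7 Pa = 52.68 MPa
Total = 15.23 + 36.20 + 52.68 = 104.11 MPa
Pore pressure P_p = 1000 kg/m³ × 9.8 m/s² × 4850 m = 4.753×10^7 Pa = 47.53 MPa
Effective stress σ' = σ_v − P_p = 104.1 − 47.53 = 56.581 MPa = 8206.4 psi

8200 psi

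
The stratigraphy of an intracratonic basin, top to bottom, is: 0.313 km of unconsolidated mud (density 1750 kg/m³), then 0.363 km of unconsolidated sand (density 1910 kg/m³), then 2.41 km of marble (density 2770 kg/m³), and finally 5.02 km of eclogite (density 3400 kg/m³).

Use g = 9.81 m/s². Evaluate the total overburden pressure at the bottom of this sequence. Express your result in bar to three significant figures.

2450 bar

unconsolidated mud: 1750 kg/m³ × 9.81 m/s² × 313 m = 5.373×10^6 Pa = 53.73 bar
unconsolidated sand: 1910 kg/m³ × 9.81 m/s² × 363 m = 6.802×10^6 Pa = 68.02 bar
marble: 2770 kg/m³ × 9.81 m/s² × 2410 m = 6.549×10^7 Pa = 654.9 bar
eclogite: 3400 kg/m³ × 9.81 m/s² × 5020 m = 1.674×10^8 Pa = 1674 bar
Total = 53.73 + 68.02 + 654.9 + 1674 = 2451.0 bar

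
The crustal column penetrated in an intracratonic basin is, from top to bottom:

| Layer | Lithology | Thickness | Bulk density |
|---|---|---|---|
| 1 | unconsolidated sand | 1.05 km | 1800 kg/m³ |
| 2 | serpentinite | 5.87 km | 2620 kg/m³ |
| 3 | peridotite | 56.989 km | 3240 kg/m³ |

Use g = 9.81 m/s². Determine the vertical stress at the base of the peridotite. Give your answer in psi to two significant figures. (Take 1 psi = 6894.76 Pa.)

unconsolidated sand: 1800 kg/m³ × 9.81 m/s² × 1050 m = 1.854×10^7 Pa = 2689 psi
serpentinite: 2620 kg/m³ × 9.81 m/s² × 5870 m = 1.509×10^8 Pa = 21882 psi
peridotite: 3240 kg/m³ × 9.81 m/s² × 56989 m = 1.811×10^9 Pa = 2.627×10^5 psi
Total = 2689 + 21882 + 2.627×10^5 = 2.8729×10^5 psi

290000 psi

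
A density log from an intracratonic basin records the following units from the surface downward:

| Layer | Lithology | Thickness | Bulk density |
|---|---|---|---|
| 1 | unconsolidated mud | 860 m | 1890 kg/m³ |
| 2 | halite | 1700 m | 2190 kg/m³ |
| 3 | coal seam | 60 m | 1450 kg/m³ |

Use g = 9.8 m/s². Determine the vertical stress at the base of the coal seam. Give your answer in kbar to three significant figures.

unconsolidated mud: 1890 kg/m³ × 9.8 m/s² × 860 m = 1.593×10^7 Pa = 0.1593 kbar
halite: 2190 kg/m³ × 9.8 m/s² × 1700 m = 3.649×10^7 Pa = 0.3649 kbar
coal seam: 1450 kg/m³ × 9.8 m/s² × 60 m = 8.526×10^5 Pa = 8.526×10^-3 kbar
Total = 0.1593 + 0.3649 + 8.526×10^-3 = 0.53267 kbar

0.533 kbar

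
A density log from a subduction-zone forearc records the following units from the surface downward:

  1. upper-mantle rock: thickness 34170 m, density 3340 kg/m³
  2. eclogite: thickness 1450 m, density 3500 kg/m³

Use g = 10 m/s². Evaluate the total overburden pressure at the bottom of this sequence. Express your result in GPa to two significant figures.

upper-mantle rock: 3340 kg/m³ × 10 m/s² × 34170 m = 1.141×10^9 Pa = 1.141 GPa
eclogite: 3500 kg/m³ × 10 m/s² × 1450 m = 5.075×10^7 Pa = 0.05075 GPa
Total = 1.141 + 0.05075 = 1.1920 GPa

1.2 GPa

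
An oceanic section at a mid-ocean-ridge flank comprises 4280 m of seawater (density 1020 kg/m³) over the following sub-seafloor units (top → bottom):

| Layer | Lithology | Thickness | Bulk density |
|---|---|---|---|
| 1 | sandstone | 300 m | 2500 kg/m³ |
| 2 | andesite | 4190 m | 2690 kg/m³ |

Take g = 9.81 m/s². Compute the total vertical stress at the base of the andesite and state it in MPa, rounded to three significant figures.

161 MPa

seawater: 1020 kg/m³ × 9.81 m/s² × 4280 m = 4.283×10^7 Pa = 42.83 MPa
sandstone: 2500 kg/m³ × 9.81 m/s² × 300 m = 7.357×10^6 Pa = 7.357 MPa
andesite: 2690 kg/m³ × 9.81 m/s² × 4190 m = 1.106×10^8 Pa = 110.6 MPa
Total = 42.83 + 7.357 + 110.6 = 160.75 MPa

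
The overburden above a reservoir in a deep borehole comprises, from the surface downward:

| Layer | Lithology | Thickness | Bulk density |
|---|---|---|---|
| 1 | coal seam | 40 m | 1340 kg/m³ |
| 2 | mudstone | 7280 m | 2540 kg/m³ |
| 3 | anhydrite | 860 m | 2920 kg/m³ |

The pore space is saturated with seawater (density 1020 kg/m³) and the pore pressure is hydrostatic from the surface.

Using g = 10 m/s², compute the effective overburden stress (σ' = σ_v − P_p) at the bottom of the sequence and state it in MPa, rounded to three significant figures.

Overburden (lithostatic) stress σ_v:
coal seam: 1340 kg/m³ × 10 m/s² × 40 m = 5.360×10^5 Pa = 0.5360 MPa
mudstone: 2540 kg/m³ × 10 m/s² × 7280 m = 1.849×10^8 Pa = 184.9 MPa
anhydrite: 2920 kg/m³ × 10 m/s² × 860 m = 2.511×10^7 Pa = 25.11 MPa
Total = 0.5360 + 184.9 + 25.11 = 210.56 MPa
Pore pressure P_p = 1020 kg/m³ × 10 m/s² × 8180 m = 8.344×10^7 Pa = 83.44 MPa
Effective stress σ' = σ_v − P_p = 210.6 − 83.44 = 127.12 MPa

127 MPa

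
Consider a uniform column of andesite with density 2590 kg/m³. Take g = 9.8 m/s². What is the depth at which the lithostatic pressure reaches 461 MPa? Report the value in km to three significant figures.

h = P/(ρg) = 461 MPa / (2590 kg/m³ × 9.8 m/s²) = 4.610×10^8 Pa / 25382 Pa/m = 18162 m
= 18.162 km

18.2 km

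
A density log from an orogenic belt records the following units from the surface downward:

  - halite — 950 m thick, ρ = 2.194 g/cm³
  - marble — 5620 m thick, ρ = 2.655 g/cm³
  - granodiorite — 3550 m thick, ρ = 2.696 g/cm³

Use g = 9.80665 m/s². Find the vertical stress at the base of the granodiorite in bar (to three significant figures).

halite: 2194 kg/m³ × 9.80665 m/s² × 950 m = 2.044×10^7 Pa = 204.4 bar
marble: 2655 kg/m³ × 9.80665 m/s² × 5620 m = 1.463×10^8 Pa = 1463 bar
granodiorite: 2696 kg/m³ × 9.80665 m/s² × 3550 m = 9.386×10^7 Pa = 938.6 bar
Total = 204.4 + 1463 + 938.6 = 2606.2 bar

2610 bar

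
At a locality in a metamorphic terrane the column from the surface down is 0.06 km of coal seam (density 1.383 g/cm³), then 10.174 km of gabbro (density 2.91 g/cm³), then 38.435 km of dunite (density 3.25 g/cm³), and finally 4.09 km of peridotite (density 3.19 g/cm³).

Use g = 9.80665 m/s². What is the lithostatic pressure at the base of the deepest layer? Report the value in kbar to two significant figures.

16 kbar

coal seam: 1383 kg/m³ × 9.80665 m/s² × 60 m = 8.138×10^5 Pa = 8.138×10^-3 kbar
gabbro: 2910 kg/m³ × 9.80665 m/s² × 10174 m = 2.903×10^8 Pa = 2.903 kbar
dunite: 3250 kg/m³ × 9.80665 m/s² × 38435 m = 1.225×10^9 Pa = 12.25 kbar
peridotite: 3190 kg/m³ × 9.80665 m/s² × 4090 m = 1.279×10^8 Pa = 1.279 kbar
Total = 8.138×10^-3 + 2.903 + 12.25 + 1.279 = 16.441 kbar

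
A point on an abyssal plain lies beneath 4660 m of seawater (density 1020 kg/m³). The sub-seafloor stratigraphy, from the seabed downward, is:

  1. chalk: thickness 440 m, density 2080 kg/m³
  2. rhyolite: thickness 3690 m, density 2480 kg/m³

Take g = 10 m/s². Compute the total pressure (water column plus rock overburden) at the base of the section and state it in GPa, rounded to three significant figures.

seawater: 1020 kg/m³ × 10 m/s² × 4660 m = 4.753×10^7 Pa = 0.04753 GPa
chalk: 2080 kg/m³ × 10 m/s² × 440 m = 9.152×10^6 Pa = 9.152×10^-3 GPa
rhyolite: 2480 kg/m³ × 10 m/s² × 3690 m = 9.151×10^7 Pa = 0.09151 GPa
Total = 0.04753 + 9.152×10^-3 + 0.09151 = 0.14820 GPa

0.148 GPa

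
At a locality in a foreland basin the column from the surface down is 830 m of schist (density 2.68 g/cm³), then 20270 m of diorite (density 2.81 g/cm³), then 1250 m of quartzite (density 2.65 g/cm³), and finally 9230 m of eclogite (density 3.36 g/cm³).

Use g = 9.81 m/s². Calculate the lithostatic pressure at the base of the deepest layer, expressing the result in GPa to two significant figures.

0.92 GPa

schist: 2680 kg/m³ × 9.81 m/s² × 830 m = 2.182×10^7 Pa = 0.02182 GPa
diorite: 2810 kg/m³ × 9.81 m/s² × 20270 m = 5.588×10^8 Pa = 0.5588 GPa
quartzite: 2650 kg/m³ × 9.81 m/s² × 1250 m = 3.250×10^7 Pa = 0.03250 GPa
eclogite: 3360 kg/m³ × 9.81 m/s² × 9230 m = 3.042×10^8 Pa = 0.3042 GPa
Total = 0.02182 + 0.5588 + 0.03250 + 0.3042 = 0.91732 GPa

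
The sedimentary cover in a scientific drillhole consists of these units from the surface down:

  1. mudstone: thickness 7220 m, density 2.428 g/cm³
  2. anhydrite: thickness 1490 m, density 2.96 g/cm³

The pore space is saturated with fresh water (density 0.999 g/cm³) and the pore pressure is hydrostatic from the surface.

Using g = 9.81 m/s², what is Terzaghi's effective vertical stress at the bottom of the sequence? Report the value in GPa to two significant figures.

Overburden (lithostatic) stress σ_v:
mudstone: 2428 kg/m³ × 9.81 m/s² × 7220 m = 1.720×10^8 Pa = 172.0 MPa
anhydrite: 2960 kg/m³ × 9.81 m/s² × 1490 m = 4.327×10^7 Pa = 43.27 MPa
Total = 172.0 + 43.27 = 215.24 MPa
Pore pressure P_p = 999 kg/m³ × 9.81 m/s² × 8710 m = 8.536×10^7 Pa = 85.36 MPa
Effective stress σ' = σ_v − P_p = 215.2 − 85.36 = 129.88 MPa = 0.12988 GPa

0.13 GPa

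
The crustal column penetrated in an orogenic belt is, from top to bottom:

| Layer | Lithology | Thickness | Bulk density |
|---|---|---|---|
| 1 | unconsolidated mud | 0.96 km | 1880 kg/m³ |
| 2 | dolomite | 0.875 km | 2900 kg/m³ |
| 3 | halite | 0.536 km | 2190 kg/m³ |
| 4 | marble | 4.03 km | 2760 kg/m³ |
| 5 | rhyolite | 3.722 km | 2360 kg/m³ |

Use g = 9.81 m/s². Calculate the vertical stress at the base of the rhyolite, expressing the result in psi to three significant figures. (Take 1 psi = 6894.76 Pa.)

36200 psi

unconsolidated mud: 1880 kg/m³ × 9.81 m/s² × 960 m = 1.771×10^7 Pa = 2568 psi
dolomite: 2900 kg/m³ × 9.81 m/s² × 875 m = 2.489×10^7 Pa = 3610 psi
halite: 2190 kg/m³ × 9.81 m/s² × 536 m = 1.152×10^7 Pa = 1670 psi
marble: 2760 kg/m³ × 9.81 m/s² × 4030 m = 1.091×10^8 Pa = 15826 psi
rhyolite: 2360 kg/m³ × 9.81 m/s² × 3722 m = 8.617×10^7 Pa = 12498 psi
Total = 2568 + 3610 + 1670 + 15826 + 12498 = 36172 psi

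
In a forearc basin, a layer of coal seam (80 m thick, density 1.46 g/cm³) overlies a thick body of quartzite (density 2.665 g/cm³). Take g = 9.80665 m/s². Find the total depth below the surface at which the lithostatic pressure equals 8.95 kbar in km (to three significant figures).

34.3 km

Pressure at base of upper layers: 1460×9.80665×80 = 1.145×10^6 Pa = 0.01145 kbar
Remaining pressure to be supplied by quartzite: 8.950×10^8 − 1.145×10^6 = 8.939×10^8 Pa
Additional depth in quartzite = 8.939×10^8 Pa / (2665 kg/m³ × 9.80665 m/s²) = 34202 m
Total depth = 80 m + 34202 m = 34282 m
= 34.282 km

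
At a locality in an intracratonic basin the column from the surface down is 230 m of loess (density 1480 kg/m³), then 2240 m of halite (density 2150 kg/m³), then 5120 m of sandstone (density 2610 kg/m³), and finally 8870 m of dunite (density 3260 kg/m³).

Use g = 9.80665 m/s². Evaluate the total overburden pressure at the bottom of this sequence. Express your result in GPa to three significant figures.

loess: 1480 kg/m³ × 9.80665 m/s² × 230 m = 3.338×10^6 Pa = 3.338×10^-3 GPa
halite: 2150 kg/m³ × 9.80665 m/s² × 2240 m = 4.723×10^7 Pa = 0.04723 GPa
sandstone: 2610 kg/m³ × 9.80665 m/s² × 5120 m = 1.310×10^8 Pa = 0.1310 GPa
dunite: 3260 kg/m³ × 9.80665 m/s² × 8870 m = 2.836×10^8 Pa = 0.2836 GPa
Total = 3.338×10^-3 + 0.04723 + 0.1310 + 0.2836 = 0.46519 GPa

0.465 GPa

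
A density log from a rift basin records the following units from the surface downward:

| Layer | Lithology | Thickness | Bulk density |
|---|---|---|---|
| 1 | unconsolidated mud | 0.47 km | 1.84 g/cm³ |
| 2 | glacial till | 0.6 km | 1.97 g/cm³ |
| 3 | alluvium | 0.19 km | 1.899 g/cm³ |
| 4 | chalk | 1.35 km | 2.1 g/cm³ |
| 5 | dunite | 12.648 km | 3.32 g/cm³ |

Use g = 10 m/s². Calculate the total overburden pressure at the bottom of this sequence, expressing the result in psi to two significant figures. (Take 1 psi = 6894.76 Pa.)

69000 psi

unconsolidated mud: 1840 kg/m³ × 10 m/s² × 470 m = 8.648×10^6 Pa = 1254 psi
glacial till: 1970 kg/m³ × 10 m/s² × 600 m = 1.182×10^7 Pa = 1714 psi
alluvium: 1899 kg/m³ × 10 m/s² × 190 m = 3.608×10^6 Pa = 523.3 psi
chalk: 2100 kg/m³ × 10 m/s² × 1350 m = 2.835×10^7 Pa = 4112 psi
dunite: 3320 kg/m³ × 10 m/s² × 12648 m = 4.199×10^8 Pa = 60903 psi
Total = 1254 + 1714 + 523.3 + 4112 + 60903 = 68507 psi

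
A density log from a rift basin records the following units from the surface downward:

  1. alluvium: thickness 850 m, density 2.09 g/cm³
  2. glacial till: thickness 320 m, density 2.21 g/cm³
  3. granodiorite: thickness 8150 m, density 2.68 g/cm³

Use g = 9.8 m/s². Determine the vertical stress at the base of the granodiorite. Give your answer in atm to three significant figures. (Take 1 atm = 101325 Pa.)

2350 atm

alluvium: 2090 kg/m³ × 9.8 m/s² × 850 m = 1.741×10^7 Pa = 171.8 atm
glacial till: 2210 kg/m³ × 9.8 m/s² × 320 m = 6.931×10^6 Pa = 68.40 atm
granodiorite: 2680 kg/m³ × 9.8 m/s² × 8150 m = 2.141×10^8 Pa = 2113 atm
Total = 171.8 + 68.40 + 2113 = 2352.7 atm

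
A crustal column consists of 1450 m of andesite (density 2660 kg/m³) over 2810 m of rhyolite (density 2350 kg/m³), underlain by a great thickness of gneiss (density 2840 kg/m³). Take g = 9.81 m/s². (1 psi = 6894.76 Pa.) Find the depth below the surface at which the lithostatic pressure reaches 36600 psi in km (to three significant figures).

Pressure at base of upper layers: 2660×9.81×1450 + 2350×9.81×2810 = 1.026×10^8 Pa = 14883 psi
Remaining pressure to be supplied by gneiss: 2.523×10^8 − 1.026×10^8 = 1.497×10^8 Pa
Additional depth in gneiss = 1.497×10^8 Pa / (2840 kg/m³ × 9.81 m/s²) = 5374.3 m
Total depth = 4260 m + 5374.3 m = 9634.3 m
= 9.6343 km

9.63 km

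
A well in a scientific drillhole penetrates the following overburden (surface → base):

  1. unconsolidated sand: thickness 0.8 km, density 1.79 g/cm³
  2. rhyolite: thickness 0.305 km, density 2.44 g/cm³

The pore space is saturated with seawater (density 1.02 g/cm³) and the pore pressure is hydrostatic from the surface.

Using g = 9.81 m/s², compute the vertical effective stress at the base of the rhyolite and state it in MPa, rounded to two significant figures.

10 MPa

Overburden (lithostatic) stress σ_v:
unconsolidated sand: 1790 kg/m³ × 9.81 m/s² × 800 m = 1.405×10^7 Pa = 14.05 MPa
rhyolite: 2440 kg/m³ × 9.81 m/s² × 305 m = 7.301×10^6 Pa = 7.301 MPa
Total = 14.05 + 7.301 = 21.349 MPa
Pore pressure P_p = 1020 kg/m³ × 9.81 m/s² × 1105 m = 1.106×10^7 Pa = 11.06 MPa
Effective stress σ' = σ_v − P_p = 21.35 − 11.06 = 10.292 MPa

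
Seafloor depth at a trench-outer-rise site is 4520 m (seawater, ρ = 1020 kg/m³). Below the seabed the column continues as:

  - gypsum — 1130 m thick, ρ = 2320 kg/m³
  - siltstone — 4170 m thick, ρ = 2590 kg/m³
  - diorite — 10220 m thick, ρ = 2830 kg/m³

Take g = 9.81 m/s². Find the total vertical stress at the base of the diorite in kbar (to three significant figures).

seawater: 1020 kg/m³ × 9.81 m/s² × 4520 m = 4.523×10^7 Pa = 0.4523 kbar
gypsum: 2320 kg/m³ × 9.81 m/s² × 1130 m = 2.572×10^7 Pa = 0.2572 kbar
siltstone: 2590 kg/m³ × 9.81 m/s² × 4170 m = 1.060×10^8 Pa = 1.060 kbar
diorite: 2830 kg/m³ × 9.81 m/s² × 10220 m = 2.837×10^8 Pa = 2.837 kbar
Total = 0.4523 + 0.2572 + 1.060 + 2.837 = 4.6063 kbar

4.61 kbar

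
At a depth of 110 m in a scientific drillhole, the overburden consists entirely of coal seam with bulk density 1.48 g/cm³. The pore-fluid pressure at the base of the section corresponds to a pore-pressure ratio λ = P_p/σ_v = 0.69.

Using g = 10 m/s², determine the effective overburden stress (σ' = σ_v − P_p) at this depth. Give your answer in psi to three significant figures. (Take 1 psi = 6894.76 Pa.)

73.2 psi

Overburden (lithostatic) stress σ_v:
coal seam: 1480 kg/m³ × 10 m/s² × 110 m = 1.628×10^6 Pa = 1.628 MPa
Pore pressure P_p = λ·σ_v = 0.69 × 1.628 MPa = 1.123 MPa
Effective stress σ' = σ_v − P_p = 1.628 − 1.123 = 0.50468 MPa = 73.198 psi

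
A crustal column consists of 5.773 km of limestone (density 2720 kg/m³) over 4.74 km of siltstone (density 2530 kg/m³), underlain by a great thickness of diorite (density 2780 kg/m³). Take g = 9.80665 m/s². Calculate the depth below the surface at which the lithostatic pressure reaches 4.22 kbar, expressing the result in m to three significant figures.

16000 m

Pressure at base of upper layers: 2720×9.80665×5773 + 2530×9.80665×4740 = 2.716×10^8 Pa = 2.716 kbar
Remaining pressure to be supplied by diorite: 4.220×10^8 − 2.716×10^8 = 1.504×10^8 Pa
Additional depth in diorite = 1.504×10^8 Pa / (2780 kg/m³ × 9.80665 m/s²) = 5517.0 m
Total depth = 10513 m + 5517.0 m = 16030 m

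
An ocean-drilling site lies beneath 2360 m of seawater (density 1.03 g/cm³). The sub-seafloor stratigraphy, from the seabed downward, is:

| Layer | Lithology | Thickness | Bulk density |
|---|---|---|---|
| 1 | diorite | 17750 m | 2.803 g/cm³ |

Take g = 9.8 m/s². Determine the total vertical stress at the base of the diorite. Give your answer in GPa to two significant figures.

seawater: 1030 kg/m³ × 9.8 m/s² × 2360 m = 2.382×10^7 Pa = 0.02382 GPa
diorite: 2803 kg/m³ × 9.8 m/s² × 17750 m = 4.876×10^8 Pa = 0.4876 GPa
Total = 0.02382 + 0.4876 = 0.51140 GPa

0.51 GPa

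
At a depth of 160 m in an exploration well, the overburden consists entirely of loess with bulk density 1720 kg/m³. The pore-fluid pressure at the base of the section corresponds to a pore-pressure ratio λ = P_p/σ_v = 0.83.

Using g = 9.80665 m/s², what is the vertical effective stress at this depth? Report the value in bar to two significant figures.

Overburden (lithostatic) stress σ_v:
loess: 1720 kg/m³ × 9.80665 m/s² × 160 m = 2.699×10^6 Pa = 2.699 MPa
Pore pressure P_p = λ·σ_v = 0.83 × 2.699 MPa = 2.240 MPa
Effective stress σ' = σ_v − P_p = 2.699 − 2.240 = 0.45879 MPa = 4.5879 bar

4.6 bar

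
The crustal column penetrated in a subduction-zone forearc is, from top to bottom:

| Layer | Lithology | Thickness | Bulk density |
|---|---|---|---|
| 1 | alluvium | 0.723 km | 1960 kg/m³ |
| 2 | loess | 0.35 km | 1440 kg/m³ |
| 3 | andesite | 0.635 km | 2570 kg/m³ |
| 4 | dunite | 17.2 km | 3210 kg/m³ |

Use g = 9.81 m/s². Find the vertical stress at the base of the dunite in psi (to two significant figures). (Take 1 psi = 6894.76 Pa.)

84000 psi

alluvium: 1960 kg/m³ × 9.81 m/s² × 723 m = 1.390×10^7 Pa = 2016 psi
loess: 1440 kg/m³ × 9.81 m/s² × 350 m = 4.944×10^6 Pa = 717.1 psi
andesite: 2570 kg/m³ × 9.81 m/s² × 635 m = 1.601×10^7 Pa = 2322 psi
dunite: 3210 kg/m³ × 9.81 m/s² × 17200 m = 5.416×10^8 Pa = 78557 psi
Total = 2016 + 717.1 + 2322 + 78557 = 83612 psi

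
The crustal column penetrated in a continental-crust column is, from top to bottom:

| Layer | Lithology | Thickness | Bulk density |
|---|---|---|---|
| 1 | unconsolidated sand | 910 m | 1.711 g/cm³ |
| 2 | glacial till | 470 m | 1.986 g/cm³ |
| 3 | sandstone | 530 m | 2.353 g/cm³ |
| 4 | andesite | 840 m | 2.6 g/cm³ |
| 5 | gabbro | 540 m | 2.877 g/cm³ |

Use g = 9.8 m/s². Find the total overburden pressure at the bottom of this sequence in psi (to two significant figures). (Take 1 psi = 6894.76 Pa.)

unconsolidated sand: 1711 kg/m³ × 9.8 m/s² × 910 m = 1.526×10^7 Pa = 2213 psi
glacial till: 1986 kg/m³ × 9.8 m/s² × 470 m = 9.148×10^6 Pa = 1327 psi
sandstone: 2353 kg/m³ × 9.8 m/s² × 530 m = 1.222×10^7 Pa = 1773 psi
andesite: 2600 kg/m³ × 9.8 m/s² × 840 m = 2.140×10^7 Pa = 3104 psi
gabbro: 2877 kg/m³ × 9.8 m/s² × 540 m = 1.523×10^7 Pa = 2208 psi
Total = 2213 + 1327 + 1773 + 3104 + 2208 = 10625 psi

11000 psi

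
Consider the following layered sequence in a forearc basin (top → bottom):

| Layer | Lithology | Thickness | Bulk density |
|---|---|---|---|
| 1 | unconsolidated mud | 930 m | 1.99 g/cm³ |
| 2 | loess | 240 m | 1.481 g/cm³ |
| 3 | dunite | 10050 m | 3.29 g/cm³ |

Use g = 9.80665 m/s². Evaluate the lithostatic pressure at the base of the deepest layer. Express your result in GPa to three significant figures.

unconsolidated mud: 1990 kg/m³ × 9.80665 m/s² × 930 m = 1.815×10^7 Pa = 0.01815 GPa
loess: 1481 kg/m³ × 9.80665 m/s² × 240 m = 3.486×10^6 Pa = 3.486×10^-3 GPa
dunite: 3290 kg/m³ × 9.80665 m/s² × 10050 m = 3.243×10^8 Pa = 0.3243 GPa
Total = 0.01815 + 3.486×10^-3 + 0.3243 = 0.34589 GPa

0.346 GPa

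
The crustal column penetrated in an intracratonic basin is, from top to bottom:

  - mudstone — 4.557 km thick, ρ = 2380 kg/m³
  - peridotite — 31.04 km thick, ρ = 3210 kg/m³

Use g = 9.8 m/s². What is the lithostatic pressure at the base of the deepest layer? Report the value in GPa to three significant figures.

mudstone: 2380 kg/m³ × 9.8 m/s² × 4557 m = 1.063×10^8 Pa = 0.1063 GPa
peridotite: 3210 kg/m³ × 9.8 m/s² × 31040 m = 9.765×10^8 Pa = 0.9765 GPa
Total = 0.1063 + 0.9765 = 1.0827 GPa

1.08 GPa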